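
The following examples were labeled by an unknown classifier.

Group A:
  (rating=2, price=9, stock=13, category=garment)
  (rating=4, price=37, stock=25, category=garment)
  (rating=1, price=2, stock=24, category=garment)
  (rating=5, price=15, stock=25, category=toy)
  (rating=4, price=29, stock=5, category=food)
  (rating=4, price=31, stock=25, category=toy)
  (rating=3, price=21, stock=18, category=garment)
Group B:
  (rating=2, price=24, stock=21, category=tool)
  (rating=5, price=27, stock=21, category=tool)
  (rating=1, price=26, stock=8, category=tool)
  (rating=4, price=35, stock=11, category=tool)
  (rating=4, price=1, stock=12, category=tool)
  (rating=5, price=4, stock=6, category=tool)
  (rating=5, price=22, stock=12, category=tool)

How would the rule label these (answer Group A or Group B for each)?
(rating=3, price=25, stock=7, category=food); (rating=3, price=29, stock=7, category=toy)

Looking at the examples, the only property every 'Group A' case has and every 'Group B' case lacks is: category is not tool.
(rating=3, price=25, stock=7, category=food) → category is food → Group A. (rating=3, price=29, stock=7, category=toy) → category is toy → Group A.

Group A, Group A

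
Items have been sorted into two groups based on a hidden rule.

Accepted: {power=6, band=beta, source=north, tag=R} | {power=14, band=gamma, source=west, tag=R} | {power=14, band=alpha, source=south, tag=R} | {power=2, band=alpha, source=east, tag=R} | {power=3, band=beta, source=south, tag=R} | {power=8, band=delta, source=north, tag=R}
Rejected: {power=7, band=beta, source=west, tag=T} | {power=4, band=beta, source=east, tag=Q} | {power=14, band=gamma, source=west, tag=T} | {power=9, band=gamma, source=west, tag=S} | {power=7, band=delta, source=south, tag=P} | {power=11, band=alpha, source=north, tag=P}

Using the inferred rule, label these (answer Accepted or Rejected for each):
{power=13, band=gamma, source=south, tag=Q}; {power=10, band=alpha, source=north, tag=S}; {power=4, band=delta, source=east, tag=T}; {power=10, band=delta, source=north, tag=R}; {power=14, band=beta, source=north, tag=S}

The pattern is that an item is 'Accepted' exactly when: tag is R.
{power=13, band=gamma, source=south, tag=Q} — tag is Q, hence Rejected.
{power=10, band=alpha, source=north, tag=S} — tag is S, hence Rejected.
{power=4, band=delta, source=east, tag=T} — tag is T, hence Rejected.
{power=10, band=delta, source=north, tag=R} — tag is R, hence Accepted.
{power=14, band=beta, source=north, tag=S} — tag is S, hence Rejected.

Rejected, Rejected, Rejected, Accepted, Rejected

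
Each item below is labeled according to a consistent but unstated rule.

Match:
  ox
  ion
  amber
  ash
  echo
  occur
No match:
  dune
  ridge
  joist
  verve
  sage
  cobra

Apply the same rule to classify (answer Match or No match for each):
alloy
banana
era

Match, No match, Match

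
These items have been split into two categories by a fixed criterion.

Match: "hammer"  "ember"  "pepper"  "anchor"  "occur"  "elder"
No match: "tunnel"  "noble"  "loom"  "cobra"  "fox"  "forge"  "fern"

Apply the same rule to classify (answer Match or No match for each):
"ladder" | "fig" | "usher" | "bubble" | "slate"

Match, No match, Match, No match, No match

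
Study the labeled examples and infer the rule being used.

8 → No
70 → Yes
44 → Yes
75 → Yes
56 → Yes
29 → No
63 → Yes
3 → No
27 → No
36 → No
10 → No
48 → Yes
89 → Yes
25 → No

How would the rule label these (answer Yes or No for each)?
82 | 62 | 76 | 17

The simplest hypothesis consistent with all the labels is: at least 44.
82: 82 ≥ 44, matches → Yes. 62: 62 ≥ 44, matches → Yes. 76: 76 ≥ 44, matches → Yes. 17: 17 < 44, does not fit → No.

Yes, Yes, Yes, No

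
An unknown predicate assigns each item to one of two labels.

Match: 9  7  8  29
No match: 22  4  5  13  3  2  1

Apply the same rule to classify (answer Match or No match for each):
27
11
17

One predicate separates the groups cleanly: digit sum ≥ 6.
Match: 27, since digit sum 2+7 = 9.
No match: 11, since digit sum 1+1 = 2.
Match: 17, since digit sum 1+7 = 8.

Match, No match, Match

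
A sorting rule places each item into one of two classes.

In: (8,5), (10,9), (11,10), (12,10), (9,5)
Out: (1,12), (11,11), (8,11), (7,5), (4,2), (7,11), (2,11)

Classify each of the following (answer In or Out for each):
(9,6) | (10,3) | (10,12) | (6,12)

In, In, Out, Out

The pattern is that an item is 'In' exactly when: first > second AND sum ≥ 13.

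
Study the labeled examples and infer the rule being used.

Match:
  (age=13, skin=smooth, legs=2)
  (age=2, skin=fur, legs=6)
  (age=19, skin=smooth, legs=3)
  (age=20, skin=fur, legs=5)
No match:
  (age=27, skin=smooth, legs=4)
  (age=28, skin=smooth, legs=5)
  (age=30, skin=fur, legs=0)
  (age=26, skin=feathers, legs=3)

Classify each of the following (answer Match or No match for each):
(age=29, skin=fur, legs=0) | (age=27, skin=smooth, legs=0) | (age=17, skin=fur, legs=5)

No match, No match, Match

All 'Match' examples share one property — age ≤ 20 — and every 'No match' example lacks it.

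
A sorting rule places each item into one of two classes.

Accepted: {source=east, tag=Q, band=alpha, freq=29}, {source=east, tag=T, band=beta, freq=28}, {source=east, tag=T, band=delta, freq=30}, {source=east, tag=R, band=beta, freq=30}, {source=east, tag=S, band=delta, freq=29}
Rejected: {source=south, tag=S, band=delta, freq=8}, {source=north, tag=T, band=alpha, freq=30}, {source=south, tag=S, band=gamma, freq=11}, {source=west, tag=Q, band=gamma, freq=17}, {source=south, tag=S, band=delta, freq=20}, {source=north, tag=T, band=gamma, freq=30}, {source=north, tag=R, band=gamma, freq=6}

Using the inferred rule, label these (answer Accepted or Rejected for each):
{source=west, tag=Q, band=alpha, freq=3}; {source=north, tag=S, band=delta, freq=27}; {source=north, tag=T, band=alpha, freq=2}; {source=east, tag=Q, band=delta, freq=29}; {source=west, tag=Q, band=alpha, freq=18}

Comparing the two groups points to one rule — source is east.

Rejected, Rejected, Rejected, Accepted, Rejected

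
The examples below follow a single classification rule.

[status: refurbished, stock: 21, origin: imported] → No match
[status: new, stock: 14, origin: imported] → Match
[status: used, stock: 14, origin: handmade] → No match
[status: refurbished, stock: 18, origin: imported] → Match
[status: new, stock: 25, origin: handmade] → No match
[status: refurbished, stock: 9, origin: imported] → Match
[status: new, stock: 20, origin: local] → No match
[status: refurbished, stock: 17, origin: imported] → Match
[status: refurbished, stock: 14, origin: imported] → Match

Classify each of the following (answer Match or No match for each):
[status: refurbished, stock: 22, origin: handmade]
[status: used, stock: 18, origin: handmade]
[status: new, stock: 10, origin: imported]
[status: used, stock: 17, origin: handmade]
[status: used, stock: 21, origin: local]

The common property of the 'Match' items is: origin is imported AND stock ≤ 18. No 'No match' item has it.
[status: refurbished, stock: 22, origin: handmade] — origin is handmade, stock = 22, hence No match. [status: used, stock: 18, origin: handmade] — origin is handmade, stock = 18, hence No match. [status: new, stock: 10, origin: imported] — origin is imported, stock = 10, hence Match. [status: used, stock: 17, origin: handmade] — origin is handmade, stock = 17, hence No match. [status: used, stock: 21, origin: local] — origin is local, stock = 21, hence No match.

No match, No match, Match, No match, No match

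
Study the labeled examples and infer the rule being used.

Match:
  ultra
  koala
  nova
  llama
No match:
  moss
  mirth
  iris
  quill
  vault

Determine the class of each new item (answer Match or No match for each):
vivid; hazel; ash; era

Rule: ends with 'a'. This holds for each 'Match' example and fails for each 'No match' one.
vivid: ends with 'd' — doesn't qualify, so No match.
hazel: ends with 'l' — doesn't qualify, so No match.
ash: ends with 'h' — doesn't qualify, so No match.
era: ends with 'a' — checks out, so Match.

No match, No match, No match, Match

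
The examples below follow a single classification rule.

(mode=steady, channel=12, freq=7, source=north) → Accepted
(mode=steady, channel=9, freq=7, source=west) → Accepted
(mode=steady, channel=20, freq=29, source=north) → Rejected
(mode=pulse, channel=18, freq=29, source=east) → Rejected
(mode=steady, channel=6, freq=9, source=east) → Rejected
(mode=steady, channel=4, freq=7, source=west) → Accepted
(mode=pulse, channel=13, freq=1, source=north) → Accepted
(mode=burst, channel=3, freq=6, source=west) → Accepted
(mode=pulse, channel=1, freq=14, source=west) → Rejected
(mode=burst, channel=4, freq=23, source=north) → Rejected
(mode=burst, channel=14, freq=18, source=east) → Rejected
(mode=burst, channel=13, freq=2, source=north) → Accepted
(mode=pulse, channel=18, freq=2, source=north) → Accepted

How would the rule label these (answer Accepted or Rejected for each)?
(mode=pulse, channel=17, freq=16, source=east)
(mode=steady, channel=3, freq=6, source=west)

Rejected, Accepted

All 'Accepted' examples share one property — freq ≤ 7 — and every 'Rejected' example lacks it.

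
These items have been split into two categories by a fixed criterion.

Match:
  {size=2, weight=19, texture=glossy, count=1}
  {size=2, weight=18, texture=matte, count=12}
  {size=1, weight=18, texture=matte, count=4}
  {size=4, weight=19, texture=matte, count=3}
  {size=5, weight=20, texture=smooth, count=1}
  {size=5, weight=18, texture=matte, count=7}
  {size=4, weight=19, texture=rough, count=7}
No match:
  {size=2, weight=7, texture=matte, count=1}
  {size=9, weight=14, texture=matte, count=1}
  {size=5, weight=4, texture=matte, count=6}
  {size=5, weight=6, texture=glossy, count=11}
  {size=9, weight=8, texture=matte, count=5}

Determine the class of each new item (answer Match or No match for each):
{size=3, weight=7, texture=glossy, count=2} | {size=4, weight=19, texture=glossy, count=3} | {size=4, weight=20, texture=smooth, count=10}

No match, Match, Match

One predicate separates the groups cleanly: weight ≥ 18.
{size=3, weight=7, texture=glossy, count=2} — weight = 7, hence No match. {size=4, weight=19, texture=glossy, count=3} — weight = 19, hence Match. {size=4, weight=20, texture=smooth, count=10} — weight = 20, hence Match.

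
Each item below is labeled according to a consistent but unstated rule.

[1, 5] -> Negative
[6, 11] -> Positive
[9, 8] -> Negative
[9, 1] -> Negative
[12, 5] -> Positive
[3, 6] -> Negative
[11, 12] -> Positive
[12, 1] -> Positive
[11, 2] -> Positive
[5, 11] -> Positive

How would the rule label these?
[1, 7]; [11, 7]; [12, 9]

Negative, Positive, Positive

A rule that fits every label: max ≥ 11 — true of each 'Positive' example, false of each 'Negative' one.
[1, 7]: max 7, lacks this property → Negative.
[11, 7]: max 11, has this property → Positive.
[12, 9]: max 12, has this property → Positive.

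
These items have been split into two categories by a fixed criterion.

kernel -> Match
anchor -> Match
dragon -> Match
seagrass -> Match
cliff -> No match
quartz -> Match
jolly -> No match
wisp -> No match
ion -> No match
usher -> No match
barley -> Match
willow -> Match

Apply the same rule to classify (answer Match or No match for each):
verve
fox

One predicate separates the groups cleanly: length ≥ 6.
verve: length 5 — does not fit, so No match. fox: length 3 — does not fit, so No match.

No match, No match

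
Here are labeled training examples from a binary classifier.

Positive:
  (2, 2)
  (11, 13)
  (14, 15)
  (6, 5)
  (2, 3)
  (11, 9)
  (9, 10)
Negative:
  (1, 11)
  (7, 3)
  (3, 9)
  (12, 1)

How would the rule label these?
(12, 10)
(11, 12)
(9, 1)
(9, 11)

Positive, Positive, Negative, Positive

One predicate separates the groups cleanly: |first − second| ≤ 2.
(12, 10) → |12−10| = 2 → Positive. (11, 12) → |11−12| = 1 → Positive. (9, 1) → |9−1| = 8 → Negative. (9, 11) → |9−11| = 2 → Positive.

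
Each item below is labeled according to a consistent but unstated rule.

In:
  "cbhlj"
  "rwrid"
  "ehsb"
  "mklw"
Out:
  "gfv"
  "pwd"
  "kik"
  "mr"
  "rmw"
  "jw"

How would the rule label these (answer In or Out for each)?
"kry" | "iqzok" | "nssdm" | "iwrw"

The simplest hypothesis consistent with all the labels is: length ≥ 4.
"kry": length 3, lacks this property → Out. "iqzok": length 5, satisfies this → In. "nssdm": length 5, satisfies this → In. "iwrw": length 4, satisfies this → In.

Out, In, In, In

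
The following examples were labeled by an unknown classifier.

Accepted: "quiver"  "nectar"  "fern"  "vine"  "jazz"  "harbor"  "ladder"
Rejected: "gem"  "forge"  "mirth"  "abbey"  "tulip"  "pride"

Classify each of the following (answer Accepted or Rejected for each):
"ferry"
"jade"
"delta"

Rejected, Accepted, Rejected

All 'Accepted' examples share one property — even length — and every 'Rejected' example lacks it.
"ferry" — length 5, hence Rejected. "jade" — length 4, hence Accepted. "delta" — length 5, hence Rejected.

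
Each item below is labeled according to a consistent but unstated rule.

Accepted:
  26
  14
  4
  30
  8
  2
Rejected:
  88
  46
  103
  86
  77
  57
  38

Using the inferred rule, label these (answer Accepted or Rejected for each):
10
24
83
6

Accepted, Accepted, Rejected, Accepted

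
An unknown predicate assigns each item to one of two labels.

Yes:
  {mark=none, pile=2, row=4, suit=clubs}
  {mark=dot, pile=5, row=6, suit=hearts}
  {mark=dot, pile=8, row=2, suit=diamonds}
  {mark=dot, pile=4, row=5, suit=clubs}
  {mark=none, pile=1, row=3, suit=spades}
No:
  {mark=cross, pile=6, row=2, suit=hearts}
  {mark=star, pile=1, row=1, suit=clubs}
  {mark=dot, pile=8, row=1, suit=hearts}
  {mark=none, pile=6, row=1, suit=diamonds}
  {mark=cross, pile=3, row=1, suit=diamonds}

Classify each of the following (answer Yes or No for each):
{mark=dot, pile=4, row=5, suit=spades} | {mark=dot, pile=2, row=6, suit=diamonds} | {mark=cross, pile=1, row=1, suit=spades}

'Yes' ⟺ row ≥ 2 AND pile ≠ 6.
{mark=dot, pile=4, row=5, suit=spades}: Yes (row = 5, pile = 4).
{mark=dot, pile=2, row=6, suit=diamonds}: Yes (row = 6, pile = 2).
{mark=cross, pile=1, row=1, suit=spades}: No (row = 1, pile = 1).

Yes, Yes, No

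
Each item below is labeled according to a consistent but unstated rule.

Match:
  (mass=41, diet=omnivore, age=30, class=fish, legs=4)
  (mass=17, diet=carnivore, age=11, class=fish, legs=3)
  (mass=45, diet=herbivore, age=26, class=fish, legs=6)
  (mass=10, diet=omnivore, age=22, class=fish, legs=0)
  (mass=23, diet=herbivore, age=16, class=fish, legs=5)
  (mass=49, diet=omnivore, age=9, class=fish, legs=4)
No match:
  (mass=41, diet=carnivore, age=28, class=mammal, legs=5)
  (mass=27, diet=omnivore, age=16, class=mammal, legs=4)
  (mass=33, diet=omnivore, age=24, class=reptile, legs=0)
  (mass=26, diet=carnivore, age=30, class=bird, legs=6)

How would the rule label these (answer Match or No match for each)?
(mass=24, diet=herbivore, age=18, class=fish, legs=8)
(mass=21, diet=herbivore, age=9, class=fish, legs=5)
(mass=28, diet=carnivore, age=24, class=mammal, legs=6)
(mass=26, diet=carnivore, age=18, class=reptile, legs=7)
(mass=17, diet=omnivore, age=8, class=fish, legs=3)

Checking candidate rules against both groups, what survives is: class is fish.
(mass=24, diet=herbivore, age=18, class=fish, legs=8) → class is fish → Match.
(mass=21, diet=herbivore, age=9, class=fish, legs=5) → class is fish → Match.
(mass=28, diet=carnivore, age=24, class=mammal, legs=6) → class is mammal → No match.
(mass=26, diet=carnivore, age=18, class=reptile, legs=7) → class is reptile → No match.
(mass=17, diet=omnivore, age=8, class=fish, legs=3) → class is fish → Match.

Match, Match, No match, No match, Match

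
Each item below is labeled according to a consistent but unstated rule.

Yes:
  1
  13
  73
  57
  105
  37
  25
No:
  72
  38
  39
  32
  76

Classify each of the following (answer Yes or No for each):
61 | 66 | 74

Yes, No, No

Looking at the examples, the only property every 'Yes' case has and every 'No' case lacks is: ≡ 1 (mod 4).
Yes: 61, since 61 mod 4 = 1. No: 66, since 66 mod 4 = 2. No: 74, since 74 mod 4 = 2.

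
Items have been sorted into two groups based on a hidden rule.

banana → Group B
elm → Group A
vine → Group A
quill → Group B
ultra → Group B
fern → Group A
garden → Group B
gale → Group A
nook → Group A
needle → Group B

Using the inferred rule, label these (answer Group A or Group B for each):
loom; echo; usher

Group A, Group A, Group B

The common property of the 'Group A' items is: length ≤ 4. No 'Group B' item has it.
loom: length 4, matches → Group A.
echo: length 4, matches → Group A.
usher: length 5, does not satisfy this → Group B.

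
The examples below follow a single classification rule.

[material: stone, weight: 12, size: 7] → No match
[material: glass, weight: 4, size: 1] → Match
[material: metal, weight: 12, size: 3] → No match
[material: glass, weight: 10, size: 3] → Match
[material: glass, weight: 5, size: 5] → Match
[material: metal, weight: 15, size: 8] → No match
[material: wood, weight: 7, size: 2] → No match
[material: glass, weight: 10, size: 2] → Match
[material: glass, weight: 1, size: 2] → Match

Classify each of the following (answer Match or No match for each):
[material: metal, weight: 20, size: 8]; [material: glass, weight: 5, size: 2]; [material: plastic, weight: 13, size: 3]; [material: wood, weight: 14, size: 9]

The simplest hypothesis consistent with all the labels is: material is glass.
[material: metal, weight: 20, size: 8]: material is metal, does not fit → No match.
[material: glass, weight: 5, size: 2]: material is glass, matches → Match.
[material: plastic, weight: 13, size: 3]: material is plastic, does not fit → No match.
[material: wood, weight: 14, size: 9]: material is wood, does not fit → No match.

No match, Match, No match, No match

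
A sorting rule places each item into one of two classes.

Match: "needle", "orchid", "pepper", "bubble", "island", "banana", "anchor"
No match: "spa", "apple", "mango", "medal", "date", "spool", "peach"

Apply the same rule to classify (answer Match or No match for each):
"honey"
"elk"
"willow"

The distinguishing property — length 6 — holds for all the 'Match' cases and none of the 'No match' cases.

No match, No match, Match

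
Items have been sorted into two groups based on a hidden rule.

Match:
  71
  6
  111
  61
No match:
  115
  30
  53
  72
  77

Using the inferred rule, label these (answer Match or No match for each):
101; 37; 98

'Match' ⟺ ≡ 1 (mod 5).
101: 101 mod 5 = 1 — checks out, so Match. 37: 37 mod 5 = 2 — does not fit, so No match. 98: 98 mod 5 = 3 — does not fit, so No match.

Match, No match, No match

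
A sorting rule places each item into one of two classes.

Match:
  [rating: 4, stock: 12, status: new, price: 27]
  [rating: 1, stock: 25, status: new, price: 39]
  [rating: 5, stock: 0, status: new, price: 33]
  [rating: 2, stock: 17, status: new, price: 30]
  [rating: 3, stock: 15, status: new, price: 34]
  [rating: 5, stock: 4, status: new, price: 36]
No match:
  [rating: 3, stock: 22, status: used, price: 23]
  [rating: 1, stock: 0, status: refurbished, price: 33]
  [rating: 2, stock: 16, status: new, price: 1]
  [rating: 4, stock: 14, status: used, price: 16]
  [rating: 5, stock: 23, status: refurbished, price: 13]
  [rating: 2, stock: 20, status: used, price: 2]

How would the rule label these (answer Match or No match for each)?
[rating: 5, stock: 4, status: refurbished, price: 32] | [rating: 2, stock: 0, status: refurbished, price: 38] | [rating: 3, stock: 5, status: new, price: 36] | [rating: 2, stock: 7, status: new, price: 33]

'Match' ⟺ status is new AND price ≥ 2.
[rating: 5, stock: 4, status: refurbished, price: 32]: status is refurbished, price = 32 — fails the rule, so No match.
[rating: 2, stock: 0, status: refurbished, price: 38]: status is refurbished, price = 38 — fails the rule, so No match.
[rating: 3, stock: 5, status: new, price: 36]: status is new, price = 36 — qualifies, so Match.
[rating: 2, stock: 7, status: new, price: 33]: status is new, price = 33 — qualifies, so Match.

No match, No match, Match, Match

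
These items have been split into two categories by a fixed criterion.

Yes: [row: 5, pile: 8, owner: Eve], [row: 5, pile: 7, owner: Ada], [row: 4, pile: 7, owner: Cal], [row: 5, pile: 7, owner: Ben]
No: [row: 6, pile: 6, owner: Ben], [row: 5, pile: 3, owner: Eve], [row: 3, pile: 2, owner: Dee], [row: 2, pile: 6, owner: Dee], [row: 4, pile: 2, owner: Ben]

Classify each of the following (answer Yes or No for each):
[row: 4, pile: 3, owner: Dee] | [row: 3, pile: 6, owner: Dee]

No, No

All 'Yes' examples share one property — pile ≥ 7 — and every 'No' example lacks it.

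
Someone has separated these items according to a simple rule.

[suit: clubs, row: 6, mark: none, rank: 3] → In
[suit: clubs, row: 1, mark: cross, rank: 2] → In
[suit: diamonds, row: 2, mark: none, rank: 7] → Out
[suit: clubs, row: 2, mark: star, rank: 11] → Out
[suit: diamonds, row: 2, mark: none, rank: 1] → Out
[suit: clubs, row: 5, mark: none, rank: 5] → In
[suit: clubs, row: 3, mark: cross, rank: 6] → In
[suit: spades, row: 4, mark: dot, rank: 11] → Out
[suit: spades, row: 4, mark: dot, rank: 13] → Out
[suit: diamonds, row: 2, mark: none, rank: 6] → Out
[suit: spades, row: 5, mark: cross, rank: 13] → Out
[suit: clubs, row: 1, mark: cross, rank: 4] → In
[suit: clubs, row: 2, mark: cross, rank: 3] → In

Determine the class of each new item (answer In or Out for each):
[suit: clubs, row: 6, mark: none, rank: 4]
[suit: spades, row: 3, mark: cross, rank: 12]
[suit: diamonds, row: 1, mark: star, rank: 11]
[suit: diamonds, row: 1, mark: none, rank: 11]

Rule: suit is clubs AND rank ≤ 6. This holds for each 'In' example and fails for each 'Out' one.
In: [suit: clubs, row: 6, mark: none, rank: 4], since suit is clubs, rank = 4.
Out: [suit: spades, row: 3, mark: cross, rank: 12], since suit is spades, rank = 12.
Out: [suit: diamonds, row: 1, mark: star, rank: 11], since suit is diamonds, rank = 11.
Out: [suit: diamonds, row: 1, mark: none, rank: 11], since suit is diamonds, rank = 11.

In, Out, Out, Out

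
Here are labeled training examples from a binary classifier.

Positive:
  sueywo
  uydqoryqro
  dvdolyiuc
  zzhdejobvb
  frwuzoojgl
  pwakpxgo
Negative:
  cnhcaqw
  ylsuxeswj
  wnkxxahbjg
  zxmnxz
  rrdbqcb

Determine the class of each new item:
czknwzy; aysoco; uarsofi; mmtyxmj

Every 'Positive' example satisfies: contains 'o'. None of the 'Negative' examples do.
czknwzy: no 'o' — does not satisfy this, so Negative.
aysoco: has 'o' — has this property, so Positive.
uarsofi: has 'o' — has this property, so Positive.
mmtyxmj: no 'o' — does not satisfy this, so Negative.

Negative, Positive, Positive, Negative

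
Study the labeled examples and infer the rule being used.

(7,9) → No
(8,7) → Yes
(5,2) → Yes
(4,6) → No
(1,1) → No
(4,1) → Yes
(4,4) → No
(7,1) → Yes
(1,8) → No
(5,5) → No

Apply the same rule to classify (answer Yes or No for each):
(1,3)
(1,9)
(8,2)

The distinguishing property — first > second — holds for all the 'Yes' cases and none of the 'No' cases.
(1,3): 1 < 3 — doesn't match, so No. (1,9): 1 < 9 — doesn't match, so No. (8,2): 8 > 2 — checks out, so Yes.

No, No, Yes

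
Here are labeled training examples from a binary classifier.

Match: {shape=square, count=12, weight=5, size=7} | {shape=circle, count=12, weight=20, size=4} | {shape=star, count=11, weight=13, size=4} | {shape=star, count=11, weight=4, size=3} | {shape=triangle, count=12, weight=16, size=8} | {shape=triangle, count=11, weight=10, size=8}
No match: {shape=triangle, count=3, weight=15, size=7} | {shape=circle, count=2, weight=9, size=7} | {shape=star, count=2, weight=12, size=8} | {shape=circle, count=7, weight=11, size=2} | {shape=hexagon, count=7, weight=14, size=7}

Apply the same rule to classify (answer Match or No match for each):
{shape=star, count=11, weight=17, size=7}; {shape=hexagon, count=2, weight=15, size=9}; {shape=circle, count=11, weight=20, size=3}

Match, No match, Match

The simplest hypothesis consistent with all the labels is: count ≥ 11.
{shape=star, count=11, weight=17, size=7}: count = 11, has this property → Match.
{shape=hexagon, count=2, weight=15, size=9}: count = 2, doesn't qualify → No match.
{shape=circle, count=11, weight=20, size=3}: count = 11, has this property → Match.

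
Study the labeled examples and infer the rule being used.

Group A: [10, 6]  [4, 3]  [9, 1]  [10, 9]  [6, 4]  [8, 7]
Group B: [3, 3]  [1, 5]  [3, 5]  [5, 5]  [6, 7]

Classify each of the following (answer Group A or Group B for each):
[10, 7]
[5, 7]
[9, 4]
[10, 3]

The distinguishing property — first > second — holds for all the 'Group A' cases and none of the 'Group B' cases.
[10, 7]: 10 > 7 — passes, so Group A.
[5, 7]: 5 < 7 — does not fit, so Group B.
[9, 4]: 9 > 4 — passes, so Group A.
[10, 3]: 10 > 3 — passes, so Group A.

Group A, Group B, Group A, Group A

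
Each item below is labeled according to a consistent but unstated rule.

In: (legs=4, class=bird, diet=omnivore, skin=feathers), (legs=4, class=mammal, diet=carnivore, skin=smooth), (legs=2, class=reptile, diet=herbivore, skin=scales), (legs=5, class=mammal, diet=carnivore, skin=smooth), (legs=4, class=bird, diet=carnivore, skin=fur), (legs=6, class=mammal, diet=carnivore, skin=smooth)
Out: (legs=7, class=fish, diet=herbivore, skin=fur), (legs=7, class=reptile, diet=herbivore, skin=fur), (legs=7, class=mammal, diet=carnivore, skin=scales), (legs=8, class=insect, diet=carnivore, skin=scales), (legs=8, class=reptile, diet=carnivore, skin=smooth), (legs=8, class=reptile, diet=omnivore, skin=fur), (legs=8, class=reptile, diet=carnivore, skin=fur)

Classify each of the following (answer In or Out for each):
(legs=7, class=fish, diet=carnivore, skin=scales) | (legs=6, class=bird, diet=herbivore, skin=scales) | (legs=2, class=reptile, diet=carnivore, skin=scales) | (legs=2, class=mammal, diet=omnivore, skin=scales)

Out, In, In, In

The classifier is using: legs ≤ 6.
(legs=7, class=fish, diet=carnivore, skin=scales) — legs = 7, hence Out.
(legs=6, class=bird, diet=herbivore, skin=scales) — legs = 6, hence In.
(legs=2, class=reptile, diet=carnivore, skin=scales) — legs = 2, hence In.
(legs=2, class=mammal, diet=omnivore, skin=scales) — legs = 2, hence In.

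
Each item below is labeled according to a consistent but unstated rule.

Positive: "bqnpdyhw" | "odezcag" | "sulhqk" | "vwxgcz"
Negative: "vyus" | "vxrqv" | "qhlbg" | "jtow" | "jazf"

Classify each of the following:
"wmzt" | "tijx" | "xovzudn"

Negative, Negative, Positive

The pattern is that an item is 'Positive' exactly when: length ≥ 6.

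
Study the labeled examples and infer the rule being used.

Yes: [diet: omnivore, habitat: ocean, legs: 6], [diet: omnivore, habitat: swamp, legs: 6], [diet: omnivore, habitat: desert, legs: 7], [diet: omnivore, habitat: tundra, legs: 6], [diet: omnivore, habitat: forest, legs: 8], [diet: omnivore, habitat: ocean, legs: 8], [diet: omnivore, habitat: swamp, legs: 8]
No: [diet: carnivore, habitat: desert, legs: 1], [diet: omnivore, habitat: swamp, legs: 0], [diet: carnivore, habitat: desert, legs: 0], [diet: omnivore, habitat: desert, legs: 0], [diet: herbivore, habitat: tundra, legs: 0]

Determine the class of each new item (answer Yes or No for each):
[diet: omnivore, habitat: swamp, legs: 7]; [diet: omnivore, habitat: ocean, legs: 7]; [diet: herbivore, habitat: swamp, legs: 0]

Yes, Yes, No

Every 'Yes' example satisfies: legs ≥ 6. None of the 'No' examples do.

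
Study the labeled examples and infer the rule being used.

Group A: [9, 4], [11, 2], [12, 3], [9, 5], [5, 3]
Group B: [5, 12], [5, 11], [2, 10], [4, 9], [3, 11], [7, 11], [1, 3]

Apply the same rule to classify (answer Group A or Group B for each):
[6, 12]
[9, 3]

Group B, Group A

One predicate separates the groups cleanly: first > second.
[6, 12] — 6 < 12, hence Group B.
[9, 3] — 9 > 3, hence Group A.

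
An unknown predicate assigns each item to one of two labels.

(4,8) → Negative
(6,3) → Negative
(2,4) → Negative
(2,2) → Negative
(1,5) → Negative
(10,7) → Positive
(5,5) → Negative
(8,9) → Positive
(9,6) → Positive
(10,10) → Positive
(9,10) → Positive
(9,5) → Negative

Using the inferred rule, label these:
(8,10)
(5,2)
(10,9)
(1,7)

The pattern is that an item is 'Positive' exactly when: sum ≥ 15.
(8,10) — 8+10 = 18, hence Positive. (5,2) — 5+2 = 7, hence Negative. (10,9) — 10+9 = 19, hence Positive. (1,7) — 1+7 = 8, hence Negative.

Positive, Negative, Positive, Negative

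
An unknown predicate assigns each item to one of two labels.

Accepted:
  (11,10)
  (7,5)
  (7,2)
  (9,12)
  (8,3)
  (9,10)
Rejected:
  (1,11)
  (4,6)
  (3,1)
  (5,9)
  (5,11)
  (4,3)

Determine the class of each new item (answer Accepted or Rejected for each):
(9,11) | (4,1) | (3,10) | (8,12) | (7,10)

Accepted, Rejected, Rejected, Accepted, Accepted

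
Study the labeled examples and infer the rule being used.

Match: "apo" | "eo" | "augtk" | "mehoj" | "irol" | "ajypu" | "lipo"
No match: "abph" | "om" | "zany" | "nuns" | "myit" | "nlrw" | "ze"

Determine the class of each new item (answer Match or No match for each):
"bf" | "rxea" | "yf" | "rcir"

Every 'Match' example satisfies: has ≥ 2 vowels. None of the 'No match' examples do.
"bf" — 0 vowels, hence No match. "rxea" — 2 vowels, hence Match. "yf" — 0 vowels, hence No match. "rcir" — 1 vowel, hence No match.

No match, Match, No match, No match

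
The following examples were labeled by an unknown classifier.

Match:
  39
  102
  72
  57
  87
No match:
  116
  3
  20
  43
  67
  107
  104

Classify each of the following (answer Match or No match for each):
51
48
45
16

Match, Match, Match, No match

Every 'Match' example satisfies: multiple of 3 AND at least 20. None of the 'No match' examples do.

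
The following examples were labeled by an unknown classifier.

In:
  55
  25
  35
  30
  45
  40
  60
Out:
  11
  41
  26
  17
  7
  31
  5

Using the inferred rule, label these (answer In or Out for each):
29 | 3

Out, Out

The simplest hypothesis consistent with all the labels is: multiple of 5 AND at least 7.
29 → 29 = 5·5 + 4, 29 ≥ 7 → Out. 3 → 3 = 5·0 + 3, 3 < 7 → Out.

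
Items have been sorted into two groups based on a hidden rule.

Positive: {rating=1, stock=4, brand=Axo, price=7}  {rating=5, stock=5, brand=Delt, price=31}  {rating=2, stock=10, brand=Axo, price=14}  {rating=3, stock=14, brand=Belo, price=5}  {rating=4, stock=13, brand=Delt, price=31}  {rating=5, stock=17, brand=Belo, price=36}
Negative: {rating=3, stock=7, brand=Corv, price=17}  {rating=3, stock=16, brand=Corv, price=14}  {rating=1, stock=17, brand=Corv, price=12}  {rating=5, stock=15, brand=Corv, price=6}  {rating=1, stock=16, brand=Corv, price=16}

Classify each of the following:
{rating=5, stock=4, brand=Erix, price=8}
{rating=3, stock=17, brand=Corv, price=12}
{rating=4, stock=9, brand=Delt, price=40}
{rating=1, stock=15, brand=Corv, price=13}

Positive, Negative, Positive, Negative

Comparing the two groups points to one rule — brand is not Corv.
{rating=5, stock=4, brand=Erix, price=8} — brand is Erix, hence Positive. {rating=3, stock=17, brand=Corv, price=12} — brand is Corv, hence Negative. {rating=4, stock=9, brand=Delt, price=40} — brand is Delt, hence Positive. {rating=1, stock=15, brand=Corv, price=13} — brand is Corv, hence Negative.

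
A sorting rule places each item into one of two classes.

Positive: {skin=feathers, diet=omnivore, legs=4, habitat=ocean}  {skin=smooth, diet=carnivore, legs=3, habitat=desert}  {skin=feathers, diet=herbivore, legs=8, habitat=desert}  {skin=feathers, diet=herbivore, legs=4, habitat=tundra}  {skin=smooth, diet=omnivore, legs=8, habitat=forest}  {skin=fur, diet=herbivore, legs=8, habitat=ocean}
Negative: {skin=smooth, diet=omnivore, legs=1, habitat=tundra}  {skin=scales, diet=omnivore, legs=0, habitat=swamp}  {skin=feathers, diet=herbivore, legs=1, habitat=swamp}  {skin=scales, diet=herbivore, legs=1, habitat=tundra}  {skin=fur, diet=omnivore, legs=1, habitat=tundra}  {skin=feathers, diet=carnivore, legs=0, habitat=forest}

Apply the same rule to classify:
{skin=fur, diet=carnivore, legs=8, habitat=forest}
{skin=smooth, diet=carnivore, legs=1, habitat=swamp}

Positive, Negative

A rule that fits every label: legs ≥ 3 — true of each 'Positive' example, false of each 'Negative' one.
Positive: {skin=fur, diet=carnivore, legs=8, habitat=forest}, since legs = 8. Negative: {skin=smooth, diet=carnivore, legs=1, habitat=swamp}, since legs = 1.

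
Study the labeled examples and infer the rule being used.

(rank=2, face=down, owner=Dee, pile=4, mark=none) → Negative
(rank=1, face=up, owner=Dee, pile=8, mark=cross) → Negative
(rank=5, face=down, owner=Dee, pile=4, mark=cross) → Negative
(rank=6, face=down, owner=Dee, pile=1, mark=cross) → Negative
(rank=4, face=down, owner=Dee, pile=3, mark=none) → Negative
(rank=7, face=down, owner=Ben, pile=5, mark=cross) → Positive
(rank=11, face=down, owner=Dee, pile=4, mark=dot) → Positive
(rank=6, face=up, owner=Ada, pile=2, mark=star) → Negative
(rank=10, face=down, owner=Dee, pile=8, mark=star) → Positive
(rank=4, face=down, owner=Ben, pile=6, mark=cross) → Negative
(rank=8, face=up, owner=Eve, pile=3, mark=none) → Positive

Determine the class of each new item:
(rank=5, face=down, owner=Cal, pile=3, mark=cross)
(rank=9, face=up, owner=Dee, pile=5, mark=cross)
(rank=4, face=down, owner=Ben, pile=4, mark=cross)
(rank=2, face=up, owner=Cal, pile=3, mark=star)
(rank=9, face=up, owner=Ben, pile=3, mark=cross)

Negative, Positive, Negative, Negative, Positive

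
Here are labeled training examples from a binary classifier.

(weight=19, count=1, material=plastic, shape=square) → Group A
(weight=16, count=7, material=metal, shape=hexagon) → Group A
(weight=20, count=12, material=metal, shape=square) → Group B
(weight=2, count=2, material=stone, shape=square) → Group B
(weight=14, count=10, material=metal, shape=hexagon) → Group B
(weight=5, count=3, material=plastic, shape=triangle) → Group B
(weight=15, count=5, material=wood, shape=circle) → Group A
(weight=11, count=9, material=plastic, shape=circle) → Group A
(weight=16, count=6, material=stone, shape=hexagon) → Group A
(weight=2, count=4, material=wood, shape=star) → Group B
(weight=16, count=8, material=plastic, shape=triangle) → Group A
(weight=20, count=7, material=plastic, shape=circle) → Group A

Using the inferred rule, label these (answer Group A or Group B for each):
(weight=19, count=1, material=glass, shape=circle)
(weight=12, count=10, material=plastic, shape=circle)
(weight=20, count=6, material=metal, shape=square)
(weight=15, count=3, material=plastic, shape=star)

Group A, Group B, Group A, Group A

The distinguishing property — weight ≥ 11 AND count ≤ 9 — holds for all the 'Group A' cases and none of the 'Group B' cases.
(weight=19, count=1, material=glass, shape=circle): Group A (weight = 19, count = 1). (weight=12, count=10, material=plastic, shape=circle): Group B (weight = 12, count = 10). (weight=20, count=6, material=metal, shape=square): Group A (weight = 20, count = 6). (weight=15, count=3, material=plastic, shape=star): Group A (weight = 15, count = 3).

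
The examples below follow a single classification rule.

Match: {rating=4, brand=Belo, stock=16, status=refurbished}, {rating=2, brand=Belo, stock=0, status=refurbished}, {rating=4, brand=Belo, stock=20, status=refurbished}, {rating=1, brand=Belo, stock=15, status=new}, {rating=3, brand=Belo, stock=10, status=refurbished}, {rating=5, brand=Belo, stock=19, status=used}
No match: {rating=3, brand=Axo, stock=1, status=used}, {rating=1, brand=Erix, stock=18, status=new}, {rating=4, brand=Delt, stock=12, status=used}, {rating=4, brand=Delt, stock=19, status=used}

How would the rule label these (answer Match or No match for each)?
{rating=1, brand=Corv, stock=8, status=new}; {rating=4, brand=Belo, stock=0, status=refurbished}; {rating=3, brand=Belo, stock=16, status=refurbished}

No match, Match, Match

The common property of the 'Match' items is: brand is Belo. No 'No match' item has it.
{rating=1, brand=Corv, stock=8, status=new}: brand is Corv — lacks this property, so No match. {rating=4, brand=Belo, stock=0, status=refurbished}: brand is Belo — passes, so Match. {rating=3, brand=Belo, stock=16, status=refurbished}: brand is Belo — passes, so Match.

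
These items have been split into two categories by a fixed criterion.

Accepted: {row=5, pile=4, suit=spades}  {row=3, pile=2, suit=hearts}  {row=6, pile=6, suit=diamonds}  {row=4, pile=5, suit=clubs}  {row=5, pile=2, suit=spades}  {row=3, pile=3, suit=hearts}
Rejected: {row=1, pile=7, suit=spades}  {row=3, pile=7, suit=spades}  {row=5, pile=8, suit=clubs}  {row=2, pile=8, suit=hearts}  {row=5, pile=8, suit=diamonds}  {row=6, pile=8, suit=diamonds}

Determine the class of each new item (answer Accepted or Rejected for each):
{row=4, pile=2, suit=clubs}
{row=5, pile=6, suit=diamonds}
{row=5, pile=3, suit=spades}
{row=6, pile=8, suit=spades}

A rule that fits every label: pile ≤ 6 — true of each 'Accepted' example, false of each 'Rejected' one.

Accepted, Accepted, Accepted, Rejected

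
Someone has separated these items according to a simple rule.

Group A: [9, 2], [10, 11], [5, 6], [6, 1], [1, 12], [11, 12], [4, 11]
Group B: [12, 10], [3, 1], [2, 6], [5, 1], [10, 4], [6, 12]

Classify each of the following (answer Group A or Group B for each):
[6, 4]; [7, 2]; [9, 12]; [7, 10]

The classifier is using: sum is odd.
[6, 4]: 6+4 = 10, does not satisfy this → Group B. [7, 2]: 7+2 = 9, checks out → Group A. [9, 12]: 9+12 = 21, checks out → Group A. [7, 10]: 7+10 = 17, checks out → Group A.

Group B, Group A, Group A, Group A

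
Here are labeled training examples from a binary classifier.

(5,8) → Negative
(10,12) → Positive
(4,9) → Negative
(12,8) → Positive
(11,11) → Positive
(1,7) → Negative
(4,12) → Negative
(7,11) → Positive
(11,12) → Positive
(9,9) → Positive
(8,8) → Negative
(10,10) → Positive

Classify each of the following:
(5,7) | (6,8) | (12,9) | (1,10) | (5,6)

The common property of the 'Positive' items is: sum ≥ 18. No 'Negative' item has it.
(5,7): 5+7 = 12, doesn't match → Negative.
(6,8): 6+8 = 14, doesn't match → Negative.
(12,9): 12+9 = 21, satisfies this → Positive.
(1,10): 1+10 = 11, doesn't match → Negative.
(5,6): 5+6 = 11, doesn't match → Negative.

Negative, Negative, Positive, Negative, Negative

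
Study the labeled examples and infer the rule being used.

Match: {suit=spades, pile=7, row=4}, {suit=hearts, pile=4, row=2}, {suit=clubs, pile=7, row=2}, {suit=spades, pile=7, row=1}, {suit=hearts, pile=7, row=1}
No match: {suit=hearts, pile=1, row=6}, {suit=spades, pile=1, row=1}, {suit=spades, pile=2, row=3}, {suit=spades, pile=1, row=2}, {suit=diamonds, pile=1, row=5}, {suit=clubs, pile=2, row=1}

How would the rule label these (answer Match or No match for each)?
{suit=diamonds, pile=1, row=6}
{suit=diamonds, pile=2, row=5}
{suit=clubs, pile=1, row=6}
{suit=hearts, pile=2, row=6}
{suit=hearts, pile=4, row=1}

No match, No match, No match, No match, Match

The rule appears to be: pile ≥ 4.
{suit=diamonds, pile=1, row=6} → pile = 1 → No match.
{suit=diamonds, pile=2, row=5} → pile = 2 → No match.
{suit=clubs, pile=1, row=6} → pile = 1 → No match.
{suit=hearts, pile=2, row=6} → pile = 2 → No match.
{suit=hearts, pile=4, row=1} → pile = 4 → Match.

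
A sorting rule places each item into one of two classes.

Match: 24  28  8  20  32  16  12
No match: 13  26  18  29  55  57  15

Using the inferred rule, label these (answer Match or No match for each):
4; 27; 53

Match, No match, No match

The common property of the 'Match' items is: multiple of 4. No 'No match' item has it.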